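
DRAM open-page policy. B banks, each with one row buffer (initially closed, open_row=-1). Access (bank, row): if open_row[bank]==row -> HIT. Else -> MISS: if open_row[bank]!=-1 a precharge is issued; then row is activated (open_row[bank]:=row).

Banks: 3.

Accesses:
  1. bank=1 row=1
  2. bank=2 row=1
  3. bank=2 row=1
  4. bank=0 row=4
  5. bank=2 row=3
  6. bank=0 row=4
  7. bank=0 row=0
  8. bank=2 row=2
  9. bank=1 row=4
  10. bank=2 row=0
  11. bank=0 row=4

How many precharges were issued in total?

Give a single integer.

Answer: 6

Derivation:
Acc 1: bank1 row1 -> MISS (open row1); precharges=0
Acc 2: bank2 row1 -> MISS (open row1); precharges=0
Acc 3: bank2 row1 -> HIT
Acc 4: bank0 row4 -> MISS (open row4); precharges=0
Acc 5: bank2 row3 -> MISS (open row3); precharges=1
Acc 6: bank0 row4 -> HIT
Acc 7: bank0 row0 -> MISS (open row0); precharges=2
Acc 8: bank2 row2 -> MISS (open row2); precharges=3
Acc 9: bank1 row4 -> MISS (open row4); precharges=4
Acc 10: bank2 row0 -> MISS (open row0); precharges=5
Acc 11: bank0 row4 -> MISS (open row4); precharges=6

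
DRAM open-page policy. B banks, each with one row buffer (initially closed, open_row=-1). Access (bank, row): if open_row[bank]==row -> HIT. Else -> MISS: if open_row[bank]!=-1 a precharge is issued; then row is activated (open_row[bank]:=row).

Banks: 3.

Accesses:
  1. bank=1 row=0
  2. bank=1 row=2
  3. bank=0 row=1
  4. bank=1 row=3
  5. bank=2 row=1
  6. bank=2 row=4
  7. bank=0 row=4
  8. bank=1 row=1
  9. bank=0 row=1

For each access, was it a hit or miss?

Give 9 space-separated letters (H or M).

Acc 1: bank1 row0 -> MISS (open row0); precharges=0
Acc 2: bank1 row2 -> MISS (open row2); precharges=1
Acc 3: bank0 row1 -> MISS (open row1); precharges=1
Acc 4: bank1 row3 -> MISS (open row3); precharges=2
Acc 5: bank2 row1 -> MISS (open row1); precharges=2
Acc 6: bank2 row4 -> MISS (open row4); precharges=3
Acc 7: bank0 row4 -> MISS (open row4); precharges=4
Acc 8: bank1 row1 -> MISS (open row1); precharges=5
Acc 9: bank0 row1 -> MISS (open row1); precharges=6

Answer: M M M M M M M M M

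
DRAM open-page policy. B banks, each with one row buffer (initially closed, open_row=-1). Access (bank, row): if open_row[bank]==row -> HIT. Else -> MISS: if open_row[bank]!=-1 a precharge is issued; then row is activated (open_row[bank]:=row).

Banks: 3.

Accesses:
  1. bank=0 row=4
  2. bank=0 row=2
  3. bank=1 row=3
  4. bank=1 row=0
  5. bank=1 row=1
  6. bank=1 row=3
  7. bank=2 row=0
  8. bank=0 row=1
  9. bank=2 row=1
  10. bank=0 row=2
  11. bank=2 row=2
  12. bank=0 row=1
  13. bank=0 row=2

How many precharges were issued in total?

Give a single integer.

Acc 1: bank0 row4 -> MISS (open row4); precharges=0
Acc 2: bank0 row2 -> MISS (open row2); precharges=1
Acc 3: bank1 row3 -> MISS (open row3); precharges=1
Acc 4: bank1 row0 -> MISS (open row0); precharges=2
Acc 5: bank1 row1 -> MISS (open row1); precharges=3
Acc 6: bank1 row3 -> MISS (open row3); precharges=4
Acc 7: bank2 row0 -> MISS (open row0); precharges=4
Acc 8: bank0 row1 -> MISS (open row1); precharges=5
Acc 9: bank2 row1 -> MISS (open row1); precharges=6
Acc 10: bank0 row2 -> MISS (open row2); precharges=7
Acc 11: bank2 row2 -> MISS (open row2); precharges=8
Acc 12: bank0 row1 -> MISS (open row1); precharges=9
Acc 13: bank0 row2 -> MISS (open row2); precharges=10

Answer: 10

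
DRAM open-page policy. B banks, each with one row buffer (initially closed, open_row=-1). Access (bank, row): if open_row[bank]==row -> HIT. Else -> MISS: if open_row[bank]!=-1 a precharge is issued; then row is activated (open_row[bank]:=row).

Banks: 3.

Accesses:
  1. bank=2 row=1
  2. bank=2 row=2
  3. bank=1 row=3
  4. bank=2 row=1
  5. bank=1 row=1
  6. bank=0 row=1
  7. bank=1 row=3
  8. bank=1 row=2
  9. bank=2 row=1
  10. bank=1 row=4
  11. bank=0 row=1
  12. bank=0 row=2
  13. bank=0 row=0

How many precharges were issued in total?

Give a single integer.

Answer: 8

Derivation:
Acc 1: bank2 row1 -> MISS (open row1); precharges=0
Acc 2: bank2 row2 -> MISS (open row2); precharges=1
Acc 3: bank1 row3 -> MISS (open row3); precharges=1
Acc 4: bank2 row1 -> MISS (open row1); precharges=2
Acc 5: bank1 row1 -> MISS (open row1); precharges=3
Acc 6: bank0 row1 -> MISS (open row1); precharges=3
Acc 7: bank1 row3 -> MISS (open row3); precharges=4
Acc 8: bank1 row2 -> MISS (open row2); precharges=5
Acc 9: bank2 row1 -> HIT
Acc 10: bank1 row4 -> MISS (open row4); precharges=6
Acc 11: bank0 row1 -> HIT
Acc 12: bank0 row2 -> MISS (open row2); precharges=7
Acc 13: bank0 row0 -> MISS (open row0); precharges=8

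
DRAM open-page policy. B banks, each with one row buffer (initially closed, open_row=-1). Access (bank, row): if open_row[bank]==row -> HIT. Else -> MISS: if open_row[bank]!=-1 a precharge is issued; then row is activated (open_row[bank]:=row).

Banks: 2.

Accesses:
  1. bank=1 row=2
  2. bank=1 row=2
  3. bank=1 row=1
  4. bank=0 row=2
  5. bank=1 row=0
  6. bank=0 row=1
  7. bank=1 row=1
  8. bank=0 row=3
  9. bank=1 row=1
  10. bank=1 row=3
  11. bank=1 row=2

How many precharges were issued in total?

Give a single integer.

Answer: 7

Derivation:
Acc 1: bank1 row2 -> MISS (open row2); precharges=0
Acc 2: bank1 row2 -> HIT
Acc 3: bank1 row1 -> MISS (open row1); precharges=1
Acc 4: bank0 row2 -> MISS (open row2); precharges=1
Acc 5: bank1 row0 -> MISS (open row0); precharges=2
Acc 6: bank0 row1 -> MISS (open row1); precharges=3
Acc 7: bank1 row1 -> MISS (open row1); precharges=4
Acc 8: bank0 row3 -> MISS (open row3); precharges=5
Acc 9: bank1 row1 -> HIT
Acc 10: bank1 row3 -> MISS (open row3); precharges=6
Acc 11: bank1 row2 -> MISS (open row2); precharges=7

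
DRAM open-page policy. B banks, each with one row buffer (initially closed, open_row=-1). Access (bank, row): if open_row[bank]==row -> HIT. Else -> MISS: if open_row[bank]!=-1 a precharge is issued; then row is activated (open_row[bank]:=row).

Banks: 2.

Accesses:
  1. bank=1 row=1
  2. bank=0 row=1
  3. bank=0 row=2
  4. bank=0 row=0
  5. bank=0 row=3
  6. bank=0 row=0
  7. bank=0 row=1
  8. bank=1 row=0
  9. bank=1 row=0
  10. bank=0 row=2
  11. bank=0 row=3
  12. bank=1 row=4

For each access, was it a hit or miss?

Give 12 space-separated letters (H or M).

Acc 1: bank1 row1 -> MISS (open row1); precharges=0
Acc 2: bank0 row1 -> MISS (open row1); precharges=0
Acc 3: bank0 row2 -> MISS (open row2); precharges=1
Acc 4: bank0 row0 -> MISS (open row0); precharges=2
Acc 5: bank0 row3 -> MISS (open row3); precharges=3
Acc 6: bank0 row0 -> MISS (open row0); precharges=4
Acc 7: bank0 row1 -> MISS (open row1); precharges=5
Acc 8: bank1 row0 -> MISS (open row0); precharges=6
Acc 9: bank1 row0 -> HIT
Acc 10: bank0 row2 -> MISS (open row2); precharges=7
Acc 11: bank0 row3 -> MISS (open row3); precharges=8
Acc 12: bank1 row4 -> MISS (open row4); precharges=9

Answer: M M M M M M M M H M M M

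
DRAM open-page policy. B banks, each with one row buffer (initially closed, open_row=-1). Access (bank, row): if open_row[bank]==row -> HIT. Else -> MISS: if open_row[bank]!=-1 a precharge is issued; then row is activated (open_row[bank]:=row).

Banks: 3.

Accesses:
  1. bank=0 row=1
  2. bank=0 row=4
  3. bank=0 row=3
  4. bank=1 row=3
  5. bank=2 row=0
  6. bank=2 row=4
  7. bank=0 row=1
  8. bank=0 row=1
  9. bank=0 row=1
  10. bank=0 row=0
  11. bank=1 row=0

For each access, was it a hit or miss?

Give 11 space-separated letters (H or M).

Answer: M M M M M M M H H M M

Derivation:
Acc 1: bank0 row1 -> MISS (open row1); precharges=0
Acc 2: bank0 row4 -> MISS (open row4); precharges=1
Acc 3: bank0 row3 -> MISS (open row3); precharges=2
Acc 4: bank1 row3 -> MISS (open row3); precharges=2
Acc 5: bank2 row0 -> MISS (open row0); precharges=2
Acc 6: bank2 row4 -> MISS (open row4); precharges=3
Acc 7: bank0 row1 -> MISS (open row1); precharges=4
Acc 8: bank0 row1 -> HIT
Acc 9: bank0 row1 -> HIT
Acc 10: bank0 row0 -> MISS (open row0); precharges=5
Acc 11: bank1 row0 -> MISS (open row0); precharges=6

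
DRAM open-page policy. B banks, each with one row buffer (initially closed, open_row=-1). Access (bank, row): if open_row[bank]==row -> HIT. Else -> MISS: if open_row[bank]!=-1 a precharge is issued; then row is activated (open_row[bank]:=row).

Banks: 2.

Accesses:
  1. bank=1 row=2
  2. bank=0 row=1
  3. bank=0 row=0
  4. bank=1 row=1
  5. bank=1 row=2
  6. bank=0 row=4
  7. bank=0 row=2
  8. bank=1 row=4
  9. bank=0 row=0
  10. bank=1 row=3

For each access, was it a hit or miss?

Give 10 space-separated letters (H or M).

Acc 1: bank1 row2 -> MISS (open row2); precharges=0
Acc 2: bank0 row1 -> MISS (open row1); precharges=0
Acc 3: bank0 row0 -> MISS (open row0); precharges=1
Acc 4: bank1 row1 -> MISS (open row1); precharges=2
Acc 5: bank1 row2 -> MISS (open row2); precharges=3
Acc 6: bank0 row4 -> MISS (open row4); precharges=4
Acc 7: bank0 row2 -> MISS (open row2); precharges=5
Acc 8: bank1 row4 -> MISS (open row4); precharges=6
Acc 9: bank0 row0 -> MISS (open row0); precharges=7
Acc 10: bank1 row3 -> MISS (open row3); precharges=8

Answer: M M M M M M M M M M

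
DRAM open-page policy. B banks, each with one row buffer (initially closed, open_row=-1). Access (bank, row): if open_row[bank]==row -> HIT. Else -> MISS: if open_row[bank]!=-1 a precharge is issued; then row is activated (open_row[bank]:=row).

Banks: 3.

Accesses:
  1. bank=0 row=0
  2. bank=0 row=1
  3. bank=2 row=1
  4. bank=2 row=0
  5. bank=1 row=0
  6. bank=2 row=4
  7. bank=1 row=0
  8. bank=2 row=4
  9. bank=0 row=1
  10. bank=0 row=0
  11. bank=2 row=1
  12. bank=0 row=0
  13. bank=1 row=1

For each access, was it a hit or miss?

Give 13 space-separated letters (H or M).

Answer: M M M M M M H H H M M H M

Derivation:
Acc 1: bank0 row0 -> MISS (open row0); precharges=0
Acc 2: bank0 row1 -> MISS (open row1); precharges=1
Acc 3: bank2 row1 -> MISS (open row1); precharges=1
Acc 4: bank2 row0 -> MISS (open row0); precharges=2
Acc 5: bank1 row0 -> MISS (open row0); precharges=2
Acc 6: bank2 row4 -> MISS (open row4); precharges=3
Acc 7: bank1 row0 -> HIT
Acc 8: bank2 row4 -> HIT
Acc 9: bank0 row1 -> HIT
Acc 10: bank0 row0 -> MISS (open row0); precharges=4
Acc 11: bank2 row1 -> MISS (open row1); precharges=5
Acc 12: bank0 row0 -> HIT
Acc 13: bank1 row1 -> MISS (open row1); precharges=6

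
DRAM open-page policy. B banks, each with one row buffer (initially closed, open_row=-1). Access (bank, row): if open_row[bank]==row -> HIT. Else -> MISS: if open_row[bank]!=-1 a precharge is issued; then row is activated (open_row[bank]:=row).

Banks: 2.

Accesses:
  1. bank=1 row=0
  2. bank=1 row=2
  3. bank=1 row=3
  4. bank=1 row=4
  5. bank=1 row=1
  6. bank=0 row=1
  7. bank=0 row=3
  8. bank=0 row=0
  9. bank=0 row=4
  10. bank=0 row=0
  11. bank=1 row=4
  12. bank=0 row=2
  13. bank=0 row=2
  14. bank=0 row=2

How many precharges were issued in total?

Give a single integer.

Acc 1: bank1 row0 -> MISS (open row0); precharges=0
Acc 2: bank1 row2 -> MISS (open row2); precharges=1
Acc 3: bank1 row3 -> MISS (open row3); precharges=2
Acc 4: bank1 row4 -> MISS (open row4); precharges=3
Acc 5: bank1 row1 -> MISS (open row1); precharges=4
Acc 6: bank0 row1 -> MISS (open row1); precharges=4
Acc 7: bank0 row3 -> MISS (open row3); precharges=5
Acc 8: bank0 row0 -> MISS (open row0); precharges=6
Acc 9: bank0 row4 -> MISS (open row4); precharges=7
Acc 10: bank0 row0 -> MISS (open row0); precharges=8
Acc 11: bank1 row4 -> MISS (open row4); precharges=9
Acc 12: bank0 row2 -> MISS (open row2); precharges=10
Acc 13: bank0 row2 -> HIT
Acc 14: bank0 row2 -> HIT

Answer: 10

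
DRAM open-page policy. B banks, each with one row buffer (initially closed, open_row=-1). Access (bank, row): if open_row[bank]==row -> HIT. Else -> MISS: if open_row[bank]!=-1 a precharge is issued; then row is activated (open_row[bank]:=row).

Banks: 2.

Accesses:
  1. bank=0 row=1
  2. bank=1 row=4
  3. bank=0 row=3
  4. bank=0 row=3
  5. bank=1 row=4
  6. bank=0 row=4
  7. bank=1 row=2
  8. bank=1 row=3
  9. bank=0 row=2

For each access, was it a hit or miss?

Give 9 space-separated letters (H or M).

Acc 1: bank0 row1 -> MISS (open row1); precharges=0
Acc 2: bank1 row4 -> MISS (open row4); precharges=0
Acc 3: bank0 row3 -> MISS (open row3); precharges=1
Acc 4: bank0 row3 -> HIT
Acc 5: bank1 row4 -> HIT
Acc 6: bank0 row4 -> MISS (open row4); precharges=2
Acc 7: bank1 row2 -> MISS (open row2); precharges=3
Acc 8: bank1 row3 -> MISS (open row3); precharges=4
Acc 9: bank0 row2 -> MISS (open row2); precharges=5

Answer: M M M H H M M M M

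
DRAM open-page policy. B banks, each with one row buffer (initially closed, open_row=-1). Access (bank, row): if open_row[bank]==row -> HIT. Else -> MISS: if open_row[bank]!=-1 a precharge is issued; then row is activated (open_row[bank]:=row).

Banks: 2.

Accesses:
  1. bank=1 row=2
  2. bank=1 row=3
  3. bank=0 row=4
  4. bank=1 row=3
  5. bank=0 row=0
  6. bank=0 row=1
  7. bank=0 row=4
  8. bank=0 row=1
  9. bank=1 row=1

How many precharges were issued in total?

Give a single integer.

Answer: 6

Derivation:
Acc 1: bank1 row2 -> MISS (open row2); precharges=0
Acc 2: bank1 row3 -> MISS (open row3); precharges=1
Acc 3: bank0 row4 -> MISS (open row4); precharges=1
Acc 4: bank1 row3 -> HIT
Acc 5: bank0 row0 -> MISS (open row0); precharges=2
Acc 6: bank0 row1 -> MISS (open row1); precharges=3
Acc 7: bank0 row4 -> MISS (open row4); precharges=4
Acc 8: bank0 row1 -> MISS (open row1); precharges=5
Acc 9: bank1 row1 -> MISS (open row1); precharges=6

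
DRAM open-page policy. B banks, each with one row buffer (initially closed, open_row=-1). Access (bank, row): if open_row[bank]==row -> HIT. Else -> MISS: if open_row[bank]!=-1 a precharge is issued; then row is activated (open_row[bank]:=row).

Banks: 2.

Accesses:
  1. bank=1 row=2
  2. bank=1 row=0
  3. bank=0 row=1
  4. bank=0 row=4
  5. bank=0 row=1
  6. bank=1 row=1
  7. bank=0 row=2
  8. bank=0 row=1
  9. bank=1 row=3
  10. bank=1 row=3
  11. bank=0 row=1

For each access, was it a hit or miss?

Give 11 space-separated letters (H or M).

Acc 1: bank1 row2 -> MISS (open row2); precharges=0
Acc 2: bank1 row0 -> MISS (open row0); precharges=1
Acc 3: bank0 row1 -> MISS (open row1); precharges=1
Acc 4: bank0 row4 -> MISS (open row4); precharges=2
Acc 5: bank0 row1 -> MISS (open row1); precharges=3
Acc 6: bank1 row1 -> MISS (open row1); precharges=4
Acc 7: bank0 row2 -> MISS (open row2); precharges=5
Acc 8: bank0 row1 -> MISS (open row1); precharges=6
Acc 9: bank1 row3 -> MISS (open row3); precharges=7
Acc 10: bank1 row3 -> HIT
Acc 11: bank0 row1 -> HIT

Answer: M M M M M M M M M H H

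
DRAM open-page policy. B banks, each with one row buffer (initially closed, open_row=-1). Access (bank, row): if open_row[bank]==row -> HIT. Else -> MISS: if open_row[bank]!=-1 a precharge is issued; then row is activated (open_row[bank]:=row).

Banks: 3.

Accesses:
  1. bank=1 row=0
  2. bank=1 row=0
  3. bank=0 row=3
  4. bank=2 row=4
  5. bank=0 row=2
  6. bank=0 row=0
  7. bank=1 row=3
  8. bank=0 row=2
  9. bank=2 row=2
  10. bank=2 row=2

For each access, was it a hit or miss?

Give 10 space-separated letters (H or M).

Acc 1: bank1 row0 -> MISS (open row0); precharges=0
Acc 2: bank1 row0 -> HIT
Acc 3: bank0 row3 -> MISS (open row3); precharges=0
Acc 4: bank2 row4 -> MISS (open row4); precharges=0
Acc 5: bank0 row2 -> MISS (open row2); precharges=1
Acc 6: bank0 row0 -> MISS (open row0); precharges=2
Acc 7: bank1 row3 -> MISS (open row3); precharges=3
Acc 8: bank0 row2 -> MISS (open row2); precharges=4
Acc 9: bank2 row2 -> MISS (open row2); precharges=5
Acc 10: bank2 row2 -> HIT

Answer: M H M M M M M M M H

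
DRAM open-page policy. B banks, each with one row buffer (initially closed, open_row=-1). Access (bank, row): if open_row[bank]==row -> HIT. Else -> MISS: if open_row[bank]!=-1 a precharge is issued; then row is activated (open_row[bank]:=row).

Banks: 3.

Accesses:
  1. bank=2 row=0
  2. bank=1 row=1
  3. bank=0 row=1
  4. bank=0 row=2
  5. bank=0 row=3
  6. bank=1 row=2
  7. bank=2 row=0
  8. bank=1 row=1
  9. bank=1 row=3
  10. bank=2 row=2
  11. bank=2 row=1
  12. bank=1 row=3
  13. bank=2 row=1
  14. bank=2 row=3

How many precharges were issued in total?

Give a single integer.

Answer: 8

Derivation:
Acc 1: bank2 row0 -> MISS (open row0); precharges=0
Acc 2: bank1 row1 -> MISS (open row1); precharges=0
Acc 3: bank0 row1 -> MISS (open row1); precharges=0
Acc 4: bank0 row2 -> MISS (open row2); precharges=1
Acc 5: bank0 row3 -> MISS (open row3); precharges=2
Acc 6: bank1 row2 -> MISS (open row2); precharges=3
Acc 7: bank2 row0 -> HIT
Acc 8: bank1 row1 -> MISS (open row1); precharges=4
Acc 9: bank1 row3 -> MISS (open row3); precharges=5
Acc 10: bank2 row2 -> MISS (open row2); precharges=6
Acc 11: bank2 row1 -> MISS (open row1); precharges=7
Acc 12: bank1 row3 -> HIT
Acc 13: bank2 row1 -> HIT
Acc 14: bank2 row3 -> MISS (open row3); precharges=8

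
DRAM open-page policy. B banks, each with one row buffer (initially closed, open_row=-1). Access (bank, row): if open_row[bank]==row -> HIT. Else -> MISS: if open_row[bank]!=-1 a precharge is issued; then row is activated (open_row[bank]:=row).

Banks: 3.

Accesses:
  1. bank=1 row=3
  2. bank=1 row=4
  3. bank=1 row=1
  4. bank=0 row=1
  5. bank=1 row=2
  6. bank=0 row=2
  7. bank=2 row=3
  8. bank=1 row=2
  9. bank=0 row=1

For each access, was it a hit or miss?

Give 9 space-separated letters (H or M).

Answer: M M M M M M M H M

Derivation:
Acc 1: bank1 row3 -> MISS (open row3); precharges=0
Acc 2: bank1 row4 -> MISS (open row4); precharges=1
Acc 3: bank1 row1 -> MISS (open row1); precharges=2
Acc 4: bank0 row1 -> MISS (open row1); precharges=2
Acc 5: bank1 row2 -> MISS (open row2); precharges=3
Acc 6: bank0 row2 -> MISS (open row2); precharges=4
Acc 7: bank2 row3 -> MISS (open row3); precharges=4
Acc 8: bank1 row2 -> HIT
Acc 9: bank0 row1 -> MISS (open row1); precharges=5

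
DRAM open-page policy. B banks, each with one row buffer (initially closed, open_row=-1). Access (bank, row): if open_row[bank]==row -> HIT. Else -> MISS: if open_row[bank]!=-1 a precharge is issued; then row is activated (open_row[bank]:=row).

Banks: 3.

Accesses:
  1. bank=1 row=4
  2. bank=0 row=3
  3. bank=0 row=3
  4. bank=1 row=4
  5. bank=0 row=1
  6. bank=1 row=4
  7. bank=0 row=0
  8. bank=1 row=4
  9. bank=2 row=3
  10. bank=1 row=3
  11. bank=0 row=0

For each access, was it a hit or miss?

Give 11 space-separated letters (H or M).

Acc 1: bank1 row4 -> MISS (open row4); precharges=0
Acc 2: bank0 row3 -> MISS (open row3); precharges=0
Acc 3: bank0 row3 -> HIT
Acc 4: bank1 row4 -> HIT
Acc 5: bank0 row1 -> MISS (open row1); precharges=1
Acc 6: bank1 row4 -> HIT
Acc 7: bank0 row0 -> MISS (open row0); precharges=2
Acc 8: bank1 row4 -> HIT
Acc 9: bank2 row3 -> MISS (open row3); precharges=2
Acc 10: bank1 row3 -> MISS (open row3); precharges=3
Acc 11: bank0 row0 -> HIT

Answer: M M H H M H M H M M H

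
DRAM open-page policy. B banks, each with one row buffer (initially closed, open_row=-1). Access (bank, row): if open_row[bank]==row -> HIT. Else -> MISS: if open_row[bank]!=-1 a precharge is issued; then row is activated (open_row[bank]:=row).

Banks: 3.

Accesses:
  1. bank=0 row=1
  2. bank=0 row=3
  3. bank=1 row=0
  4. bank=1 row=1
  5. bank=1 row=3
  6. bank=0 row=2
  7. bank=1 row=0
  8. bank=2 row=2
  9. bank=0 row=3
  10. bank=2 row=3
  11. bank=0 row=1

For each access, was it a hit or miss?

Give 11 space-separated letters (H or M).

Acc 1: bank0 row1 -> MISS (open row1); precharges=0
Acc 2: bank0 row3 -> MISS (open row3); precharges=1
Acc 3: bank1 row0 -> MISS (open row0); precharges=1
Acc 4: bank1 row1 -> MISS (open row1); precharges=2
Acc 5: bank1 row3 -> MISS (open row3); precharges=3
Acc 6: bank0 row2 -> MISS (open row2); precharges=4
Acc 7: bank1 row0 -> MISS (open row0); precharges=5
Acc 8: bank2 row2 -> MISS (open row2); precharges=5
Acc 9: bank0 row3 -> MISS (open row3); precharges=6
Acc 10: bank2 row3 -> MISS (open row3); precharges=7
Acc 11: bank0 row1 -> MISS (open row1); precharges=8

Answer: M M M M M M M M M M M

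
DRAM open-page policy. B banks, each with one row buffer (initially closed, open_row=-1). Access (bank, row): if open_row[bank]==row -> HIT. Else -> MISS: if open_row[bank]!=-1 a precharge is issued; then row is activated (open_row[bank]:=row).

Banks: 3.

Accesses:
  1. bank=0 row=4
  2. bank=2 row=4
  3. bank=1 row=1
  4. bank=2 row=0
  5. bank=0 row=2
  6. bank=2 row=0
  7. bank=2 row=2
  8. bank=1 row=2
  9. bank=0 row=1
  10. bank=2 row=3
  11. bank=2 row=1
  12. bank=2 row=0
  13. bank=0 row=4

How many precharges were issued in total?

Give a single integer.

Answer: 9

Derivation:
Acc 1: bank0 row4 -> MISS (open row4); precharges=0
Acc 2: bank2 row4 -> MISS (open row4); precharges=0
Acc 3: bank1 row1 -> MISS (open row1); precharges=0
Acc 4: bank2 row0 -> MISS (open row0); precharges=1
Acc 5: bank0 row2 -> MISS (open row2); precharges=2
Acc 6: bank2 row0 -> HIT
Acc 7: bank2 row2 -> MISS (open row2); precharges=3
Acc 8: bank1 row2 -> MISS (open row2); precharges=4
Acc 9: bank0 row1 -> MISS (open row1); precharges=5
Acc 10: bank2 row3 -> MISS (open row3); precharges=6
Acc 11: bank2 row1 -> MISS (open row1); precharges=7
Acc 12: bank2 row0 -> MISS (open row0); precharges=8
Acc 13: bank0 row4 -> MISS (open row4); precharges=9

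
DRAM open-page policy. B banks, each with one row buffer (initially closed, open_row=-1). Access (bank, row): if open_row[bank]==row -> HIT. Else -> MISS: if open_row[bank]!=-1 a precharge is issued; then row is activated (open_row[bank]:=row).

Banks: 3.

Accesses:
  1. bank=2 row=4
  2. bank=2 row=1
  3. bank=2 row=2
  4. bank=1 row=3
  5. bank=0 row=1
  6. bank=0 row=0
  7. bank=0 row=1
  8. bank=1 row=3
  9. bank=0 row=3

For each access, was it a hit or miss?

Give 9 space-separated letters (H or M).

Acc 1: bank2 row4 -> MISS (open row4); precharges=0
Acc 2: bank2 row1 -> MISS (open row1); precharges=1
Acc 3: bank2 row2 -> MISS (open row2); precharges=2
Acc 4: bank1 row3 -> MISS (open row3); precharges=2
Acc 5: bank0 row1 -> MISS (open row1); precharges=2
Acc 6: bank0 row0 -> MISS (open row0); precharges=3
Acc 7: bank0 row1 -> MISS (open row1); precharges=4
Acc 8: bank1 row3 -> HIT
Acc 9: bank0 row3 -> MISS (open row3); precharges=5

Answer: M M M M M M M H M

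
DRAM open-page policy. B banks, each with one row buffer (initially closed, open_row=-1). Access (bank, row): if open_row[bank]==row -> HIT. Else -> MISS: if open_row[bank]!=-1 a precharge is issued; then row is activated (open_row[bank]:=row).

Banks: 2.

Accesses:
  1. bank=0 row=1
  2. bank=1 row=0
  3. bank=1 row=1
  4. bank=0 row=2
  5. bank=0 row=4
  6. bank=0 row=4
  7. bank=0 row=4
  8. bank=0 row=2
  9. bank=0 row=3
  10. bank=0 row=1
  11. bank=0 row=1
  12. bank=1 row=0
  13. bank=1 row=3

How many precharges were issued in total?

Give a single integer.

Acc 1: bank0 row1 -> MISS (open row1); precharges=0
Acc 2: bank1 row0 -> MISS (open row0); precharges=0
Acc 3: bank1 row1 -> MISS (open row1); precharges=1
Acc 4: bank0 row2 -> MISS (open row2); precharges=2
Acc 5: bank0 row4 -> MISS (open row4); precharges=3
Acc 6: bank0 row4 -> HIT
Acc 7: bank0 row4 -> HIT
Acc 8: bank0 row2 -> MISS (open row2); precharges=4
Acc 9: bank0 row3 -> MISS (open row3); precharges=5
Acc 10: bank0 row1 -> MISS (open row1); precharges=6
Acc 11: bank0 row1 -> HIT
Acc 12: bank1 row0 -> MISS (open row0); precharges=7
Acc 13: bank1 row3 -> MISS (open row3); precharges=8

Answer: 8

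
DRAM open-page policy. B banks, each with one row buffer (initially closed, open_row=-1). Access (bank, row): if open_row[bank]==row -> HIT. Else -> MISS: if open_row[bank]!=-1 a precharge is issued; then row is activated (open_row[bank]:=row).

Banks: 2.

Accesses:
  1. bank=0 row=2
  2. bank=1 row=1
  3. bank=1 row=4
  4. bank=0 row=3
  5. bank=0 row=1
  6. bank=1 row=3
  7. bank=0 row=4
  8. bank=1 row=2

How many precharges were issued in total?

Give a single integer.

Acc 1: bank0 row2 -> MISS (open row2); precharges=0
Acc 2: bank1 row1 -> MISS (open row1); precharges=0
Acc 3: bank1 row4 -> MISS (open row4); precharges=1
Acc 4: bank0 row3 -> MISS (open row3); precharges=2
Acc 5: bank0 row1 -> MISS (open row1); precharges=3
Acc 6: bank1 row3 -> MISS (open row3); precharges=4
Acc 7: bank0 row4 -> MISS (open row4); precharges=5
Acc 8: bank1 row2 -> MISS (open row2); precharges=6

Answer: 6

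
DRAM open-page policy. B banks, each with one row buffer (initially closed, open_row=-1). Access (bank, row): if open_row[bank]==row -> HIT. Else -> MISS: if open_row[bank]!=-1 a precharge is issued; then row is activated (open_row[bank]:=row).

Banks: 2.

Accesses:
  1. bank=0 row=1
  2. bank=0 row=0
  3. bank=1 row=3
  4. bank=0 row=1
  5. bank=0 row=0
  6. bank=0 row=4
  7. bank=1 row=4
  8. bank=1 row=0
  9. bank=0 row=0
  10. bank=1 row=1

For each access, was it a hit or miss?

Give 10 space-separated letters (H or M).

Answer: M M M M M M M M M M

Derivation:
Acc 1: bank0 row1 -> MISS (open row1); precharges=0
Acc 2: bank0 row0 -> MISS (open row0); precharges=1
Acc 3: bank1 row3 -> MISS (open row3); precharges=1
Acc 4: bank0 row1 -> MISS (open row1); precharges=2
Acc 5: bank0 row0 -> MISS (open row0); precharges=3
Acc 6: bank0 row4 -> MISS (open row4); precharges=4
Acc 7: bank1 row4 -> MISS (open row4); precharges=5
Acc 8: bank1 row0 -> MISS (open row0); precharges=6
Acc 9: bank0 row0 -> MISS (open row0); precharges=7
Acc 10: bank1 row1 -> MISS (open row1); precharges=8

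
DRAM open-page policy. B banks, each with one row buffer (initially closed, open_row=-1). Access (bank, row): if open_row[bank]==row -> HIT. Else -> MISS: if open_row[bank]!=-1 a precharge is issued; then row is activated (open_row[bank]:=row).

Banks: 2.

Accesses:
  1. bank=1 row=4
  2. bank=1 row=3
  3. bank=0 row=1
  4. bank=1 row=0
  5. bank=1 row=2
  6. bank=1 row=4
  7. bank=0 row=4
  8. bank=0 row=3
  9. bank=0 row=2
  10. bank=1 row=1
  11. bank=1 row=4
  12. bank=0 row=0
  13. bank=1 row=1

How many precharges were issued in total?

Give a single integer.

Acc 1: bank1 row4 -> MISS (open row4); precharges=0
Acc 2: bank1 row3 -> MISS (open row3); precharges=1
Acc 3: bank0 row1 -> MISS (open row1); precharges=1
Acc 4: bank1 row0 -> MISS (open row0); precharges=2
Acc 5: bank1 row2 -> MISS (open row2); precharges=3
Acc 6: bank1 row4 -> MISS (open row4); precharges=4
Acc 7: bank0 row4 -> MISS (open row4); precharges=5
Acc 8: bank0 row3 -> MISS (open row3); precharges=6
Acc 9: bank0 row2 -> MISS (open row2); precharges=7
Acc 10: bank1 row1 -> MISS (open row1); precharges=8
Acc 11: bank1 row4 -> MISS (open row4); precharges=9
Acc 12: bank0 row0 -> MISS (open row0); precharges=10
Acc 13: bank1 row1 -> MISS (open row1); precharges=11

Answer: 11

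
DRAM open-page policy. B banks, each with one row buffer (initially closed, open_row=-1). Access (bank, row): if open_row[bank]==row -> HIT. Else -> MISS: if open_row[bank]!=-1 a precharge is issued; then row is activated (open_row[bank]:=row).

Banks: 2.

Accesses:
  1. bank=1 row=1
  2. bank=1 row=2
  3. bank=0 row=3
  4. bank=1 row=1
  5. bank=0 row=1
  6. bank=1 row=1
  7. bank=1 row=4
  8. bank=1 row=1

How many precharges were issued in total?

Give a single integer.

Acc 1: bank1 row1 -> MISS (open row1); precharges=0
Acc 2: bank1 row2 -> MISS (open row2); precharges=1
Acc 3: bank0 row3 -> MISS (open row3); precharges=1
Acc 4: bank1 row1 -> MISS (open row1); precharges=2
Acc 5: bank0 row1 -> MISS (open row1); precharges=3
Acc 6: bank1 row1 -> HIT
Acc 7: bank1 row4 -> MISS (open row4); precharges=4
Acc 8: bank1 row1 -> MISS (open row1); precharges=5

Answer: 5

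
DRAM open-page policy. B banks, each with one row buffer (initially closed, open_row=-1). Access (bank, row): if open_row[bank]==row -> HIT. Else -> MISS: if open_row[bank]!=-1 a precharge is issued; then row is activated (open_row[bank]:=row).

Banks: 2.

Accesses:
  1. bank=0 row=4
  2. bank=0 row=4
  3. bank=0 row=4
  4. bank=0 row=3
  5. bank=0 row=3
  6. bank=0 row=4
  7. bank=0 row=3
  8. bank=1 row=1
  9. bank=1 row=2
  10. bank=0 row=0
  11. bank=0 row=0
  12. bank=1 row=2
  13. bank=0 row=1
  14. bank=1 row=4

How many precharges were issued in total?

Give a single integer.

Answer: 7

Derivation:
Acc 1: bank0 row4 -> MISS (open row4); precharges=0
Acc 2: bank0 row4 -> HIT
Acc 3: bank0 row4 -> HIT
Acc 4: bank0 row3 -> MISS (open row3); precharges=1
Acc 5: bank0 row3 -> HIT
Acc 6: bank0 row4 -> MISS (open row4); precharges=2
Acc 7: bank0 row3 -> MISS (open row3); precharges=3
Acc 8: bank1 row1 -> MISS (open row1); precharges=3
Acc 9: bank1 row2 -> MISS (open row2); precharges=4
Acc 10: bank0 row0 -> MISS (open row0); precharges=5
Acc 11: bank0 row0 -> HIT
Acc 12: bank1 row2 -> HIT
Acc 13: bank0 row1 -> MISS (open row1); precharges=6
Acc 14: bank1 row4 -> MISS (open row4); precharges=7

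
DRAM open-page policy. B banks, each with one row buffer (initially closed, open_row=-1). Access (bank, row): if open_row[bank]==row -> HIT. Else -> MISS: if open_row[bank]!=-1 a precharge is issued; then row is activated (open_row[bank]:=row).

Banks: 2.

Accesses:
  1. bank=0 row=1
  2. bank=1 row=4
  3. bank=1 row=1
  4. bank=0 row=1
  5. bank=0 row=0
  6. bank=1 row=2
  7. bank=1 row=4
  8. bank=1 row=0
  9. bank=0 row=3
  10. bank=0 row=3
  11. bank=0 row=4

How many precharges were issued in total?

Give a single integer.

Answer: 7

Derivation:
Acc 1: bank0 row1 -> MISS (open row1); precharges=0
Acc 2: bank1 row4 -> MISS (open row4); precharges=0
Acc 3: bank1 row1 -> MISS (open row1); precharges=1
Acc 4: bank0 row1 -> HIT
Acc 5: bank0 row0 -> MISS (open row0); precharges=2
Acc 6: bank1 row2 -> MISS (open row2); precharges=3
Acc 7: bank1 row4 -> MISS (open row4); precharges=4
Acc 8: bank1 row0 -> MISS (open row0); precharges=5
Acc 9: bank0 row3 -> MISS (open row3); precharges=6
Acc 10: bank0 row3 -> HIT
Acc 11: bank0 row4 -> MISS (open row4); precharges=7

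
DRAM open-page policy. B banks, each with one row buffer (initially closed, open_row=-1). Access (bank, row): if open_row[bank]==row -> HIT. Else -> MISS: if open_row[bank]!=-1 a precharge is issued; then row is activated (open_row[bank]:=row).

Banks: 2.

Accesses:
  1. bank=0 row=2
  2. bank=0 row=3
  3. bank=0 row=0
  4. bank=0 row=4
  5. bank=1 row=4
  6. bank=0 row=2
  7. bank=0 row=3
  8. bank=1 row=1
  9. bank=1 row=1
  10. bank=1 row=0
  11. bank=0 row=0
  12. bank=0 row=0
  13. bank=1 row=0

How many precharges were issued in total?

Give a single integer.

Acc 1: bank0 row2 -> MISS (open row2); precharges=0
Acc 2: bank0 row3 -> MISS (open row3); precharges=1
Acc 3: bank0 row0 -> MISS (open row0); precharges=2
Acc 4: bank0 row4 -> MISS (open row4); precharges=3
Acc 5: bank1 row4 -> MISS (open row4); precharges=3
Acc 6: bank0 row2 -> MISS (open row2); precharges=4
Acc 7: bank0 row3 -> MISS (open row3); precharges=5
Acc 8: bank1 row1 -> MISS (open row1); precharges=6
Acc 9: bank1 row1 -> HIT
Acc 10: bank1 row0 -> MISS (open row0); precharges=7
Acc 11: bank0 row0 -> MISS (open row0); precharges=8
Acc 12: bank0 row0 -> HIT
Acc 13: bank1 row0 -> HIT

Answer: 8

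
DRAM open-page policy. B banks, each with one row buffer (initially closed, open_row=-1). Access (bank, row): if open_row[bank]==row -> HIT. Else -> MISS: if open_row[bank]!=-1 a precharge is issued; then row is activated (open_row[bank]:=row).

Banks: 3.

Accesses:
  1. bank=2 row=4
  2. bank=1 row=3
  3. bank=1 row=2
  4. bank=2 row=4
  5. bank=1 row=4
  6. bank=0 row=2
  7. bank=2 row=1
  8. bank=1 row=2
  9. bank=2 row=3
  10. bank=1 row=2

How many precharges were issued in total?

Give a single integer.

Acc 1: bank2 row4 -> MISS (open row4); precharges=0
Acc 2: bank1 row3 -> MISS (open row3); precharges=0
Acc 3: bank1 row2 -> MISS (open row2); precharges=1
Acc 4: bank2 row4 -> HIT
Acc 5: bank1 row4 -> MISS (open row4); precharges=2
Acc 6: bank0 row2 -> MISS (open row2); precharges=2
Acc 7: bank2 row1 -> MISS (open row1); precharges=3
Acc 8: bank1 row2 -> MISS (open row2); precharges=4
Acc 9: bank2 row3 -> MISS (open row3); precharges=5
Acc 10: bank1 row2 -> HIT

Answer: 5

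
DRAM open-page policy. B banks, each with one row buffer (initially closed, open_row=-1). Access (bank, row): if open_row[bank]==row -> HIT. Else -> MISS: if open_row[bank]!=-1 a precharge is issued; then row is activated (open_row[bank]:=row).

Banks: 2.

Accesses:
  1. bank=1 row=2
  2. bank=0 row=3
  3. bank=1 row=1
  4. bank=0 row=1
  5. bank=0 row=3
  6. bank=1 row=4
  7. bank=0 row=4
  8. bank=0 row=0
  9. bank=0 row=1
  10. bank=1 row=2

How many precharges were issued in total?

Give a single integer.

Acc 1: bank1 row2 -> MISS (open row2); precharges=0
Acc 2: bank0 row3 -> MISS (open row3); precharges=0
Acc 3: bank1 row1 -> MISS (open row1); precharges=1
Acc 4: bank0 row1 -> MISS (open row1); precharges=2
Acc 5: bank0 row3 -> MISS (open row3); precharges=3
Acc 6: bank1 row4 -> MISS (open row4); precharges=4
Acc 7: bank0 row4 -> MISS (open row4); precharges=5
Acc 8: bank0 row0 -> MISS (open row0); precharges=6
Acc 9: bank0 row1 -> MISS (open row1); precharges=7
Acc 10: bank1 row2 -> MISS (open row2); precharges=8

Answer: 8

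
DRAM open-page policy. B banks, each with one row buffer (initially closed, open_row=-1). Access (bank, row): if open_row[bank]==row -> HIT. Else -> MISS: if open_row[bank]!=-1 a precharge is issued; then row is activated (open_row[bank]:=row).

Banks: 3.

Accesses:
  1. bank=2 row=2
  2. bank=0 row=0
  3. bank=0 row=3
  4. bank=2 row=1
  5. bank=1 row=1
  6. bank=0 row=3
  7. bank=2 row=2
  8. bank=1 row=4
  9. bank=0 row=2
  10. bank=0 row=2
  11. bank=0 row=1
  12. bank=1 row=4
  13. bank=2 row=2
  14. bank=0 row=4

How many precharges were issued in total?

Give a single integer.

Answer: 7

Derivation:
Acc 1: bank2 row2 -> MISS (open row2); precharges=0
Acc 2: bank0 row0 -> MISS (open row0); precharges=0
Acc 3: bank0 row3 -> MISS (open row3); precharges=1
Acc 4: bank2 row1 -> MISS (open row1); precharges=2
Acc 5: bank1 row1 -> MISS (open row1); precharges=2
Acc 6: bank0 row3 -> HIT
Acc 7: bank2 row2 -> MISS (open row2); precharges=3
Acc 8: bank1 row4 -> MISS (open row4); precharges=4
Acc 9: bank0 row2 -> MISS (open row2); precharges=5
Acc 10: bank0 row2 -> HIT
Acc 11: bank0 row1 -> MISS (open row1); precharges=6
Acc 12: bank1 row4 -> HIT
Acc 13: bank2 row2 -> HIT
Acc 14: bank0 row4 -> MISS (open row4); precharges=7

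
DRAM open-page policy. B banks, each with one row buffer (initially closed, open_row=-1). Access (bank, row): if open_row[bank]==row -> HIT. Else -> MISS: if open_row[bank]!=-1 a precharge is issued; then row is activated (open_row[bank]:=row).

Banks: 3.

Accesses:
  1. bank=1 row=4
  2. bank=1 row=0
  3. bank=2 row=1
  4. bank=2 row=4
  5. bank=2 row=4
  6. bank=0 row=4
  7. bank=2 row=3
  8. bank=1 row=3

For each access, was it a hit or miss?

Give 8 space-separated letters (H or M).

Acc 1: bank1 row4 -> MISS (open row4); precharges=0
Acc 2: bank1 row0 -> MISS (open row0); precharges=1
Acc 3: bank2 row1 -> MISS (open row1); precharges=1
Acc 4: bank2 row4 -> MISS (open row4); precharges=2
Acc 5: bank2 row4 -> HIT
Acc 6: bank0 row4 -> MISS (open row4); precharges=2
Acc 7: bank2 row3 -> MISS (open row3); precharges=3
Acc 8: bank1 row3 -> MISS (open row3); precharges=4

Answer: M M M M H M M M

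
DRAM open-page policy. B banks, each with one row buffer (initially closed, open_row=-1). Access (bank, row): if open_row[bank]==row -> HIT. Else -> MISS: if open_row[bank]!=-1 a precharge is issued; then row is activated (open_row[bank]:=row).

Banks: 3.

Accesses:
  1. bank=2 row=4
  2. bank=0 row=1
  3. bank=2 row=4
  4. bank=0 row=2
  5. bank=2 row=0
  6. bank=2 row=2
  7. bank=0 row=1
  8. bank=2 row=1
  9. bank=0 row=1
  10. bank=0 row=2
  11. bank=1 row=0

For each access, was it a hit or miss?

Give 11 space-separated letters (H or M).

Answer: M M H M M M M M H M M

Derivation:
Acc 1: bank2 row4 -> MISS (open row4); precharges=0
Acc 2: bank0 row1 -> MISS (open row1); precharges=0
Acc 3: bank2 row4 -> HIT
Acc 4: bank0 row2 -> MISS (open row2); precharges=1
Acc 5: bank2 row0 -> MISS (open row0); precharges=2
Acc 6: bank2 row2 -> MISS (open row2); precharges=3
Acc 7: bank0 row1 -> MISS (open row1); precharges=4
Acc 8: bank2 row1 -> MISS (open row1); precharges=5
Acc 9: bank0 row1 -> HIT
Acc 10: bank0 row2 -> MISS (open row2); precharges=6
Acc 11: bank1 row0 -> MISS (open row0); precharges=6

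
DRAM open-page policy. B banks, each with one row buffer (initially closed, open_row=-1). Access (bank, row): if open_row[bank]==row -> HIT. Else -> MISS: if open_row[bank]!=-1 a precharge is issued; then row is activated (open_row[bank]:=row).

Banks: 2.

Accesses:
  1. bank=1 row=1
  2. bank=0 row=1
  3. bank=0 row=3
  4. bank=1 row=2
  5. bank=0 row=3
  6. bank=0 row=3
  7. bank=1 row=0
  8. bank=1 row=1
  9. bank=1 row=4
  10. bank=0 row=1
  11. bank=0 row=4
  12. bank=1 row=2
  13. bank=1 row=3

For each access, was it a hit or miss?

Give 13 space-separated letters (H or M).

Answer: M M M M H H M M M M M M M

Derivation:
Acc 1: bank1 row1 -> MISS (open row1); precharges=0
Acc 2: bank0 row1 -> MISS (open row1); precharges=0
Acc 3: bank0 row3 -> MISS (open row3); precharges=1
Acc 4: bank1 row2 -> MISS (open row2); precharges=2
Acc 5: bank0 row3 -> HIT
Acc 6: bank0 row3 -> HIT
Acc 7: bank1 row0 -> MISS (open row0); precharges=3
Acc 8: bank1 row1 -> MISS (open row1); precharges=4
Acc 9: bank1 row4 -> MISS (open row4); precharges=5
Acc 10: bank0 row1 -> MISS (open row1); precharges=6
Acc 11: bank0 row4 -> MISS (open row4); precharges=7
Acc 12: bank1 row2 -> MISS (open row2); precharges=8
Acc 13: bank1 row3 -> MISS (open row3); precharges=9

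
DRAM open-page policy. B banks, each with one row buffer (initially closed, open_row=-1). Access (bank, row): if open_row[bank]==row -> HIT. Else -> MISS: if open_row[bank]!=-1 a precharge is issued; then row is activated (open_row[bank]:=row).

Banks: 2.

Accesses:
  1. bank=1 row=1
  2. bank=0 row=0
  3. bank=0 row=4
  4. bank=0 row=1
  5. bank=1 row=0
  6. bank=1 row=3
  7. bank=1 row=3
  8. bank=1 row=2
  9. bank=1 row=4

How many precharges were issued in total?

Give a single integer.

Answer: 6

Derivation:
Acc 1: bank1 row1 -> MISS (open row1); precharges=0
Acc 2: bank0 row0 -> MISS (open row0); precharges=0
Acc 3: bank0 row4 -> MISS (open row4); precharges=1
Acc 4: bank0 row1 -> MISS (open row1); precharges=2
Acc 5: bank1 row0 -> MISS (open row0); precharges=3
Acc 6: bank1 row3 -> MISS (open row3); precharges=4
Acc 7: bank1 row3 -> HIT
Acc 8: bank1 row2 -> MISS (open row2); precharges=5
Acc 9: bank1 row4 -> MISS (open row4); precharges=6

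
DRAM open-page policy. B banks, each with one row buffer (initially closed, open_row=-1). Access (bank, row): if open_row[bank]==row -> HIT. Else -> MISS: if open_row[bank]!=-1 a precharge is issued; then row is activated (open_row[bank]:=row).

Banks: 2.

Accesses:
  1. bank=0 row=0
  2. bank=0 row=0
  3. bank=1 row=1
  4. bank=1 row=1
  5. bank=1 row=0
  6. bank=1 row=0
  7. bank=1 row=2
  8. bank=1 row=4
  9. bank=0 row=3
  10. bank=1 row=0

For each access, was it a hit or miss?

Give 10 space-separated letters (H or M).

Acc 1: bank0 row0 -> MISS (open row0); precharges=0
Acc 2: bank0 row0 -> HIT
Acc 3: bank1 row1 -> MISS (open row1); precharges=0
Acc 4: bank1 row1 -> HIT
Acc 5: bank1 row0 -> MISS (open row0); precharges=1
Acc 6: bank1 row0 -> HIT
Acc 7: bank1 row2 -> MISS (open row2); precharges=2
Acc 8: bank1 row4 -> MISS (open row4); precharges=3
Acc 9: bank0 row3 -> MISS (open row3); precharges=4
Acc 10: bank1 row0 -> MISS (open row0); precharges=5

Answer: M H M H M H M M M M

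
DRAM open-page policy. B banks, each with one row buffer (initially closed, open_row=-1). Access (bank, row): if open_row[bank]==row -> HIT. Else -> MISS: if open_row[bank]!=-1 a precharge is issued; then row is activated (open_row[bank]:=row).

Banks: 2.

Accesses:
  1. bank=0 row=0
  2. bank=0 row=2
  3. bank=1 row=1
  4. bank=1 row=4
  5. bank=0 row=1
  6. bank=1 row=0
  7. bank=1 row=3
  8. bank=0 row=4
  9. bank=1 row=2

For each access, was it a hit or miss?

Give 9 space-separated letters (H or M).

Acc 1: bank0 row0 -> MISS (open row0); precharges=0
Acc 2: bank0 row2 -> MISS (open row2); precharges=1
Acc 3: bank1 row1 -> MISS (open row1); precharges=1
Acc 4: bank1 row4 -> MISS (open row4); precharges=2
Acc 5: bank0 row1 -> MISS (open row1); precharges=3
Acc 6: bank1 row0 -> MISS (open row0); precharges=4
Acc 7: bank1 row3 -> MISS (open row3); precharges=5
Acc 8: bank0 row4 -> MISS (open row4); precharges=6
Acc 9: bank1 row2 -> MISS (open row2); precharges=7

Answer: M M M M M M M M M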